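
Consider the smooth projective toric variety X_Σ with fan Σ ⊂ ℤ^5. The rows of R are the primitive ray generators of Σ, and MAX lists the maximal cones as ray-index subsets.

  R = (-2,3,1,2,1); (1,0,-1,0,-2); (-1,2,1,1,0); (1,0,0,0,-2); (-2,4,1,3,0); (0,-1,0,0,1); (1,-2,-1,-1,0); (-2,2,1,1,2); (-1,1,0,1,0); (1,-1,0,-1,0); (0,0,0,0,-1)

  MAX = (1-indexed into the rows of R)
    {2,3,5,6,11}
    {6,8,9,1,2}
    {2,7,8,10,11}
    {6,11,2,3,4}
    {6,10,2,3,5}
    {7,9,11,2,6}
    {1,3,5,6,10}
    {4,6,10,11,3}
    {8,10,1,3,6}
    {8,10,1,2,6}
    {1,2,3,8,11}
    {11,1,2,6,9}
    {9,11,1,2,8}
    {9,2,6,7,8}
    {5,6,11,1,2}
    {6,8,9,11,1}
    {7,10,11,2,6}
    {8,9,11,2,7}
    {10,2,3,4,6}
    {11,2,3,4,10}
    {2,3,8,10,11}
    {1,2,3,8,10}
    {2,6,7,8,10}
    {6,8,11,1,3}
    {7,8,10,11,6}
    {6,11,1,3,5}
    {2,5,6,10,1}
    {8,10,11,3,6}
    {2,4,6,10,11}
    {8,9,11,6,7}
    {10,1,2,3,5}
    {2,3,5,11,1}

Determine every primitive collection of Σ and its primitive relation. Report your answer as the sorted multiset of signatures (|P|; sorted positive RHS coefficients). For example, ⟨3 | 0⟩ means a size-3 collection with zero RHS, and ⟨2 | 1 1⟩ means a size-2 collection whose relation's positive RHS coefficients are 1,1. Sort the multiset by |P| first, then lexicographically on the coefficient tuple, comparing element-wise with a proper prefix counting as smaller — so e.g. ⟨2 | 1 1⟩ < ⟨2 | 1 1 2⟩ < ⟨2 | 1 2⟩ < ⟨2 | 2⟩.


|primitive collections| = 18. Relations:

  • {3,7}:  v_{3} + v_{7} = 0  ⇒ sig = ⟨2 | 0⟩
  • {9,10}:  v_{9} + v_{10} = 0  ⇒ sig = ⟨2 | 0⟩
  • {4,8}:  v_{4} + v_{8} = v_{3}  ⇒ sig = ⟨2 | 1⟩
  • {3,9}:  v_{3} + v_{9} = v_{1} + v_{11}  ⇒ sig = ⟨2 | 1 1⟩
  • {1,7}:  v_{1} + v_{7} = v_{2} + v_{6} + v_{8}  ⇒ sig = ⟨2 | 1 1 1⟩
  • {5,7}:  v_{5} + v_{7} = v_{1} + v_{2} + v_{6}  ⇒ sig = ⟨2 | 1 1 1⟩
  • {4,7}:  v_{4} + v_{7} = v_{2} + v_{6} + v_{10} + v_{11}  ⇒ sig = ⟨2 | 1 1 1 1⟩
  • {4,9}:  v_{4} + v_{9} = v_{2} + v_{3} + v_{6} + v_{11}  ⇒ sig = ⟨2 | 1 1 1 1⟩
  • {5,9}:  v_{5} + v_{9} = 2·v_{1} + v_{2} + v_{6} + v_{11}  ⇒ sig = ⟨2 | 1 1 1 2⟩
  • {1,4}:  v_{1} + v_{4} = v_{2} + 2·v_{3} + v_{6}  ⇒ sig = ⟨2 | 1 1 2⟩
  • {5,8}:  v_{5} + v_{8} = 2·v_{1}  ⇒ sig = ⟨2 | 2⟩
  • {4,5}:  v_{4} + v_{5} = 2·v_{2} + 3·v_{3} + 2·v_{6}  ⇒ sig = ⟨2 | 2 2 3⟩
  • {1,10,11}:  v_{1} + v_{10} + v_{11} = v_{3}  ⇒ sig = ⟨3 | 1⟩
  • {5,10,11}:  v_{5} + v_{10} + v_{11} = v_{2} + 2·v_{3} + v_{6}  ⇒ sig = ⟨3 | 1 1 2⟩
  • {1,2,3,6}:  v_{1} + v_{2} + v_{3} + v_{6} = v_{5}  ⇒ sig = ⟨4 | 1⟩
  • {2,3,6,8}:  v_{2} + v_{3} + v_{6} + v_{8} = v_{1}  ⇒ sig = ⟨4 | 1⟩
  • {2,6,8,11}:  v_{2} + v_{6} + v_{8} + v_{11} = v_{9}  ⇒ sig = ⟨4 | 1⟩
  • {2,3,6,10,11}:  v_{2} + v_{3} + v_{6} + v_{10} + v_{11} = v_{4}  ⇒ sig = ⟨5 | 1⟩

Sorted signature multiset PRS(X):
    ⟨2 | 0⟩
    ⟨2 | 0⟩
    ⟨2 | 1⟩
    ⟨2 | 1 1⟩
    ⟨2 | 1 1 1⟩
    ⟨2 | 1 1 1⟩
    ⟨2 | 1 1 1 1⟩
    ⟨2 | 1 1 1 1⟩
    ⟨2 | 1 1 1 2⟩
    ⟨2 | 1 1 2⟩
    ⟨2 | 2⟩
    ⟨2 | 2 2 3⟩
    ⟨3 | 1⟩
    ⟨3 | 1 1 2⟩
    ⟨4 | 1⟩
    ⟨4 | 1⟩
    ⟨4 | 1⟩
    ⟨5 | 1⟩


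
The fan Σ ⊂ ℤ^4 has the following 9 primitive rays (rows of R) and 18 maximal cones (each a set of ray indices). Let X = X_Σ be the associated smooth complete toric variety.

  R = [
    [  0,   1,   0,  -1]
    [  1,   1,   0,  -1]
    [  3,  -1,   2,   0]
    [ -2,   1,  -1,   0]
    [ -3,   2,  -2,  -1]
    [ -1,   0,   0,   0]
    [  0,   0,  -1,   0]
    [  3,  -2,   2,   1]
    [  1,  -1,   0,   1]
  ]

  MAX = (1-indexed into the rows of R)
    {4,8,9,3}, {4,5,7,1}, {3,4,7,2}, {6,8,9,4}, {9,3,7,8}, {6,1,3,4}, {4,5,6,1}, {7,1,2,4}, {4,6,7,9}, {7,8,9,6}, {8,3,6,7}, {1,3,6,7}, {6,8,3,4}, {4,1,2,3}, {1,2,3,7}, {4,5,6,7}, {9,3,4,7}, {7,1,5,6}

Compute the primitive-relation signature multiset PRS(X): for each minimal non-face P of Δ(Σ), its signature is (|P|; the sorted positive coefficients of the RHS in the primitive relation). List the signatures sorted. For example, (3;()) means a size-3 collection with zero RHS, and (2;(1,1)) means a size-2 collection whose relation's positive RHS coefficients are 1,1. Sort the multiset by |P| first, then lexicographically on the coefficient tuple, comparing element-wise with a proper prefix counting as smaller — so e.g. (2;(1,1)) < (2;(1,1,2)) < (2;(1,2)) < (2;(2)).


Primitive collections (14):

  • {5,8}:  v_{5} + v_{8} = 0 — sig = (2;())
  • {1,8}:  v_{1} + v_{8} = v_{3} — sig = (2;(1))
  • {2,6}:  v_{2} + v_{6} = v_{1} — sig = (2;(1))
  • {3,5}:  v_{3} + v_{5} = v_{1} — sig = (2;(1))
  • {5,9}:  v_{5} + v_{9} = v_{4} + v_{7} — sig = (2;(1,1))
  • {1,9}:  v_{1} + v_{9} = v_{3} + v_{4} + v_{7} — sig = (2;(1,1,1))
  • {2,5}:  v_{2} + v_{5} = 2·v_{1} + v_{4} + v_{7} — sig = (2;(1,1,2))
  • {2,8}:  v_{2} + v_{8} = 2·v_{3} + v_{4} + v_{7} — sig = (2;(1,1,2))
  • {2,9}:  v_{2} + v_{9} = 2·v_{3} + 2·v_{4} + 2·v_{7} — sig = (2;(2,2,2))
  • {3,6,9}:  v_{3} + v_{6} + v_{9} = v_{8} — sig = (3;(1))
  • {4,7,8}:  v_{4} + v_{7} + v_{8} = v_{9} — sig = (3;(1))
  • {3,4,6,7}:  v_{3} + v_{4} + v_{6} + v_{7} = 0 — sig = (4;())
  • {1,3,4,7}:  v_{1} + v_{3} + v_{4} + v_{7} = v_{2} — sig = (4;(1))
  • {1,4,6,7}:  v_{1} + v_{4} + v_{6} + v_{7} = v_{5} — sig = (4;(1))

so the primitive-relation signature multiset is
    |P|=2: 9 collections, coeffs (), (1), (1), (1), (1,1), (1,1,1), (1,1,2), (1,1,2), (2,2,2)
    |P|=3: 2 collections, coeffs (1), (1)
    |P|=4: 3 collections, coeffs (), (1), (1)


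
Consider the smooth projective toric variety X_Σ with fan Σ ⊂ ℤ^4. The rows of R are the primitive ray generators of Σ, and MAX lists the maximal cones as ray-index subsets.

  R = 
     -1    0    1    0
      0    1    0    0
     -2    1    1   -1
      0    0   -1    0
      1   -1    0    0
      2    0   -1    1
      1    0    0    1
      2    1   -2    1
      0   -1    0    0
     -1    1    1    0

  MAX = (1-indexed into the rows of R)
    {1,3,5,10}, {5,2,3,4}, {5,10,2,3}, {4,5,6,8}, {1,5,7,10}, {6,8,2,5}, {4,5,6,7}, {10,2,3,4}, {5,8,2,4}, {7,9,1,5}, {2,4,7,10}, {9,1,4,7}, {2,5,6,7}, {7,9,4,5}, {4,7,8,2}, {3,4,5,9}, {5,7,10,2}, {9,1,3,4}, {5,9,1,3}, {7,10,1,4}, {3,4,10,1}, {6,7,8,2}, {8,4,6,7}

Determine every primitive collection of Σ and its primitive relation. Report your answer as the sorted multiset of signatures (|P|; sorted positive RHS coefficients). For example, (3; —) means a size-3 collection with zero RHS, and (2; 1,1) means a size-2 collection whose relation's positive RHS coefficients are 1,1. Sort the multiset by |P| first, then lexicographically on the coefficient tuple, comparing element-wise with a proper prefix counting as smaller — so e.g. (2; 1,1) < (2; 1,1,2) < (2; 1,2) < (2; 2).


Δ(Σ) — 10 vertices, 17 min non-faces:

  P = {2,9}:  v_{2} + v_{9} = 0  ⇒ sig = (2; —)
  P = {1,2}:  v_{1} + v_{2} = v_{10}  ⇒ sig = (2; 1)
  P = {1,6}:  v_{1} + v_{6} = v_{7}  ⇒ sig = (2; 1)
  P = {3,6}:  v_{3} + v_{6} = v_{2}  ⇒ sig = (2; 1)
  P = {3,7}:  v_{3} + v_{7} = v_{10}  ⇒ sig = (2; 1)
  P = {9,10}:  v_{9} + v_{10} = v_{1}  ⇒ sig = (2; 1)
  P = {6,10}:  v_{6} + v_{10} = v_{2} + v_{7}  ⇒ sig = (2; 1,1)
  P = {8,9}:  v_{8} + v_{9} = v_{4} + v_{6}  ⇒ sig = (2; 1,1)
  P = {1,8}:  v_{1} + v_{8} = v_{2} + v_{4} + v_{7}  ⇒ sig = (2; 1,1,1)
  P = {6,9}:  v_{6} + v_{9} = v_{4} + v_{5} + v_{7}  ⇒ sig = (2; 1,1,1)
  P = {8,10}:  v_{8} + v_{10} = 2·v_{2} + v_{4} + v_{7}  ⇒ sig = (2; 1,1,2)
  P = {3,8}:  v_{3} + v_{8} = 2·v_{2} + v_{4}  ⇒ sig = (2; 1,2)
  P = {4,5,10}:  v_{4} + v_{5} + v_{10} = 0  ⇒ sig = (3; —)
  P = {1,4,5}:  v_{1} + v_{4} + v_{5} = v_{9}  ⇒ sig = (3; 1)
  P = {2,4,6}:  v_{2} + v_{4} + v_{6} = v_{8}  ⇒ sig = (3; 1)
  P = {5,7,8}:  v_{5} + v_{7} + v_{8} = 2·v_{6}  ⇒ sig = (3; 2)
  P = {2,4,5,7}:  v_{2} + v_{4} + v_{5} + v_{7} = v_{6}  ⇒ sig = (4; 1)

so the primitive-relation signature multiset is
    |P|=2: 12 collections, coeffs (), (1), (1), (1), (1), (1), (1,1), (1,1), (1,1,1), (1,1,1), (1,1,2), (1,2)
    |P|=3: 4 collections, coeffs (), (1), (1), (2)
    |P|=4: 1 collection, coeffs (1)


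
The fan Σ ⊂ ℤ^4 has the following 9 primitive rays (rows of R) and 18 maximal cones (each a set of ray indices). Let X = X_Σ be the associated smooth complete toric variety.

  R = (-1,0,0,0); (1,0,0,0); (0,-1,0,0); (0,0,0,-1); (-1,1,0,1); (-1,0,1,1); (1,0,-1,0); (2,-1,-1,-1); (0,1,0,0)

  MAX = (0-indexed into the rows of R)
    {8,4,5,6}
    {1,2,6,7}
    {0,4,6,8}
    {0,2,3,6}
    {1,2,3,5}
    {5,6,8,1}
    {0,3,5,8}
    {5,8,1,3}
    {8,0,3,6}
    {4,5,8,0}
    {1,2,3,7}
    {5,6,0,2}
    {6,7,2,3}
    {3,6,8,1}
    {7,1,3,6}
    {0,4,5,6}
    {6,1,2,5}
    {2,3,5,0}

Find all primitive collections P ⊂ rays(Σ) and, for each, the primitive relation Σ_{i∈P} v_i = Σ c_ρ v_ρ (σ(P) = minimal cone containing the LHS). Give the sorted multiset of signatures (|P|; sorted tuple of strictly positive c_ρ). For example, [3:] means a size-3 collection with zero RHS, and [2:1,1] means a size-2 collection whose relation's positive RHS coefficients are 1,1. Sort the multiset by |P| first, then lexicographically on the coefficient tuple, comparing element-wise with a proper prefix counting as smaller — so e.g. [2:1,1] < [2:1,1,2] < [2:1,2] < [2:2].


Σ has 12 primitive collections:

  {0,1}:  v_{0} + v_{1} = 0  ⇒ sig = [2:]
  {2,8}:  v_{2} + v_{8} = 0  ⇒ sig = [2:]
  {4,7}:  v_{4} + v_{7} = v_{6}  ⇒ sig = [2:1]
  {3,4}:  v_{3} + v_{4} = v_{0} + v_{8}  ⇒ sig = [2:1,1]
  {5,7}:  v_{5} + v_{7} = v_{1} + v_{2}  ⇒ sig = [2:1,1]
  {0,7}:  v_{0} + v_{7} = v_{2} + v_{3} + v_{6}  ⇒ sig = [2:1,1,1]
  {1,4}:  v_{1} + v_{4} = v_{5} + v_{6} + v_{8}  ⇒ sig = [2:1,1,1]
  {2,4}:  v_{2} + v_{4} = v_{0} + v_{5} + v_{6}  ⇒ sig = [2:1,1,1]
  {7,8}:  v_{7} + v_{8} = v_{1} + v_{3} + v_{6}  ⇒ sig = [2:1,1,1]
  {3,5,6}:  v_{3} + v_{5} + v_{6} = 0  ⇒ sig = [3:]
  {0,5,6,8}:  v_{0} + v_{5} + v_{6} + v_{8} = v_{4}  ⇒ sig = [4:1]
  {1,2,3,6}:  v_{1} + v_{2} + v_{3} + v_{6} = v_{7}  ⇒ sig = [4:1]

so the primitive-relation signature multiset is
[[2:], [2:], [2:1], [2:1,1], [2:1,1], [2:1,1,1], [2:1,1,1], [2:1,1,1], [2:1,1,1], [3:], [4:1], [4:1]]


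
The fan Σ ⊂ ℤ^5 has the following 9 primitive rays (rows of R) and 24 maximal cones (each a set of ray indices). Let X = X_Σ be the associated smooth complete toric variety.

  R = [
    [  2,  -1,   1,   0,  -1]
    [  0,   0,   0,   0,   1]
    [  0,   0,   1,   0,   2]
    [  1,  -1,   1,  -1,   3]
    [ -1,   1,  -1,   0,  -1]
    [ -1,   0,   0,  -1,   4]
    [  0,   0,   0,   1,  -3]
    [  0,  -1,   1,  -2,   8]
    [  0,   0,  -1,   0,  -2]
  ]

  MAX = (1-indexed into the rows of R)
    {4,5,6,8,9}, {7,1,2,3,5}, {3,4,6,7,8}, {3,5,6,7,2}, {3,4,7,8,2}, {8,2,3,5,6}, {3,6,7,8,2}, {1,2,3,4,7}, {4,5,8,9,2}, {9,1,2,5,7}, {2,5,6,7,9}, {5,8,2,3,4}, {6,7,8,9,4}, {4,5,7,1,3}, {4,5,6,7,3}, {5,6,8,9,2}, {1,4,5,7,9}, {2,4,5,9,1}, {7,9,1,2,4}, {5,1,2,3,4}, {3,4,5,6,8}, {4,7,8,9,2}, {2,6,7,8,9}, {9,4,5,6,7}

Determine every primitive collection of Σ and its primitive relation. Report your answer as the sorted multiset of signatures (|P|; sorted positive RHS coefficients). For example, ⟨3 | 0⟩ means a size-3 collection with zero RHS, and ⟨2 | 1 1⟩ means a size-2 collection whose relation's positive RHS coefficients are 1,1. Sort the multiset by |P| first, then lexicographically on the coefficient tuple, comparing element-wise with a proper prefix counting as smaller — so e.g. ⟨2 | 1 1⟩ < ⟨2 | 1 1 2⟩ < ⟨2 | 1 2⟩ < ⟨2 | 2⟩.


|primitive collections| = 6. Relations:

  P = {3,9}:  v_{3} + v_{9} = 0 — sig = ⟨2 | 0⟩
  P = {1,6}:  v_{1} + v_{6} = v_{4} — sig = ⟨2 | 1⟩
  P = {1,8}:  v_{1} + v_{8} = v_{2} + 2·v_{4} — sig = ⟨2 | 1 2⟩
  P = {2,4,6}:  v_{2} + v_{4} + v_{6} = v_{8} — sig = ⟨3 | 1⟩
  P = {5,7,8}:  v_{5} + v_{7} + v_{8} = v_{6} — sig = ⟨3 | 1⟩
  P = {2,4,5,7}:  v_{2} + v_{4} + v_{5} + v_{7} = 0 — sig = ⟨4 | 0⟩

Hence PRS(X_Σ) =
    ⟨2 | 0⟩
    ⟨2 | 1⟩
    ⟨2 | 1 2⟩
    ⟨3 | 1⟩
    ⟨3 | 1⟩
    ⟨4 | 0⟩


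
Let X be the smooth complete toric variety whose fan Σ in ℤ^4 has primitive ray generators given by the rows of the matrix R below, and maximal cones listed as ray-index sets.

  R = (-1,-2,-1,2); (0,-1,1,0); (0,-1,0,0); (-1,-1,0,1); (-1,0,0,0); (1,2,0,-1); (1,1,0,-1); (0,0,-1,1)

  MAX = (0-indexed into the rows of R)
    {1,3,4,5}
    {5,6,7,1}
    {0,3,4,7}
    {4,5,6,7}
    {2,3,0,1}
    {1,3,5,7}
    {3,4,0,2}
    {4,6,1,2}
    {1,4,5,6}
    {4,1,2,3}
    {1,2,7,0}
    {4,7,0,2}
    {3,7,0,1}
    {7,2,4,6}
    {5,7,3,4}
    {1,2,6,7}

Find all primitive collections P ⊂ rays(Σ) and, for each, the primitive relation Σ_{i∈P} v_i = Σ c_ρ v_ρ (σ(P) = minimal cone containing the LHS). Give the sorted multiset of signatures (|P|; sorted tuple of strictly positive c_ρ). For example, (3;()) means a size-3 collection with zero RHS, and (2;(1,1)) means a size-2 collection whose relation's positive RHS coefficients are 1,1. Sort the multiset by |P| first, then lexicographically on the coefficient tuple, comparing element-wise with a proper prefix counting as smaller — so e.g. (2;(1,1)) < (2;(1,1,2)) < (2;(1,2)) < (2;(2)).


The 7 primitive collections of Σ (r=8, n=4):

  • {3,6}:  v_{3} + v_{6} = 0  →  sig = (2;())
  • {0,5}:  v_{0} + v_{5} = v_{7}  →  sig = (2;(1))
  • {2,5}:  v_{2} + v_{5} = v_{6}  →  sig = (2;(1))
  • {0,6}:  v_{0} + v_{6} = v_{2} + v_{7}  →  sig = (2;(1,1))
  • {1,4,7}:  v_{1} + v_{4} + v_{7} = v_{3}  →  sig = (3;(1))
  • {2,3,7}:  v_{2} + v_{3} + v_{7} = v_{0}  →  sig = (3;(1))
  • {0,1,4}:  v_{0} + v_{1} + v_{4} = v_{2} + 2·v_{3}  →  sig = (3;(1,2))

Signatures (|P|; sorted positive RHS coefficients), sorted:
[(2;()), (2;(1)), (2;(1)), (2;(1,1)), (3;(1)), (3;(1)), (3;(1,2))]


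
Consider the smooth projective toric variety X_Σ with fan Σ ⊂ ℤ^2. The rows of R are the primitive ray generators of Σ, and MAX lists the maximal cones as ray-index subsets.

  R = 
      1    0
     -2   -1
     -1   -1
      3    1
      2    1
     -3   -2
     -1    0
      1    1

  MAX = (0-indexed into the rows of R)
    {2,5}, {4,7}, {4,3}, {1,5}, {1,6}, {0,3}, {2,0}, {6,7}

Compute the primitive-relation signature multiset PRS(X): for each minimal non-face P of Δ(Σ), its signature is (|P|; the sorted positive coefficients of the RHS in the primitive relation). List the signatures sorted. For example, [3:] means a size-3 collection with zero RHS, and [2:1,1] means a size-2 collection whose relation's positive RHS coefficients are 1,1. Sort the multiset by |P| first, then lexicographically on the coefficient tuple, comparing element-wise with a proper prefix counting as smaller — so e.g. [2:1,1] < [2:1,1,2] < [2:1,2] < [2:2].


20 collections generate NE(X_Σ); each relation:

  P = {0,6}:  v_{0} + v_{6} = 0 ; sig = [2:]
  P = {1,4}:  v_{1} + v_{4} = 0 ; sig = [2:]
  P = {2,7}:  v_{2} + v_{7} = 0 ; sig = [2:]
  P = {0,1}:  v_{0} + v_{1} = v_{2} ; sig = [2:1]
  P = {0,4}:  v_{0} + v_{4} = v_{3} ; sig = [2:1]
  P = {0,7}:  v_{0} + v_{7} = v_{4} ; sig = [2:1]
  P = {1,2}:  v_{1} + v_{2} = v_{5} ; sig = [2:1]
  P = {1,3}:  v_{1} + v_{3} = v_{0} ; sig = [2:1]
  P = {1,7}:  v_{1} + v_{7} = v_{6} ; sig = [2:1]
  P = {2,4}:  v_{2} + v_{4} = v_{0} ; sig = [2:1]
  P = {2,6}:  v_{2} + v_{6} = v_{1} ; sig = [2:1]
  P = {3,6}:  v_{3} + v_{6} = v_{4} ; sig = [2:1]
  P = {4,5}:  v_{4} + v_{5} = v_{2} ; sig = [2:1]
  P = {4,6}:  v_{4} + v_{6} = v_{7} ; sig = [2:1]
  P = {5,7}:  v_{5} + v_{7} = v_{1} ; sig = [2:1]
  P = {3,5}:  v_{3} + v_{5} = v_{0} + v_{2} ; sig = [2:1,1]
  P = {0,5}:  v_{0} + v_{5} = 2·v_{2} ; sig = [2:2]
  P = {2,3}:  v_{2} + v_{3} = 2·v_{0} ; sig = [2:2]
  P = {3,7}:  v_{3} + v_{7} = 2·v_{4} ; sig = [2:2]
  P = {5,6}:  v_{5} + v_{6} = 2·v_{1} ; sig = [2:2]

Sorted signature multiset PRS(X):
    |P|=2: 20 collections, coeffs (), (), (), (1), (1), (1), (1), (1), (1), (1), (1), (1), (1), (1), (1), (1,1), (2), (2), (2), (2)


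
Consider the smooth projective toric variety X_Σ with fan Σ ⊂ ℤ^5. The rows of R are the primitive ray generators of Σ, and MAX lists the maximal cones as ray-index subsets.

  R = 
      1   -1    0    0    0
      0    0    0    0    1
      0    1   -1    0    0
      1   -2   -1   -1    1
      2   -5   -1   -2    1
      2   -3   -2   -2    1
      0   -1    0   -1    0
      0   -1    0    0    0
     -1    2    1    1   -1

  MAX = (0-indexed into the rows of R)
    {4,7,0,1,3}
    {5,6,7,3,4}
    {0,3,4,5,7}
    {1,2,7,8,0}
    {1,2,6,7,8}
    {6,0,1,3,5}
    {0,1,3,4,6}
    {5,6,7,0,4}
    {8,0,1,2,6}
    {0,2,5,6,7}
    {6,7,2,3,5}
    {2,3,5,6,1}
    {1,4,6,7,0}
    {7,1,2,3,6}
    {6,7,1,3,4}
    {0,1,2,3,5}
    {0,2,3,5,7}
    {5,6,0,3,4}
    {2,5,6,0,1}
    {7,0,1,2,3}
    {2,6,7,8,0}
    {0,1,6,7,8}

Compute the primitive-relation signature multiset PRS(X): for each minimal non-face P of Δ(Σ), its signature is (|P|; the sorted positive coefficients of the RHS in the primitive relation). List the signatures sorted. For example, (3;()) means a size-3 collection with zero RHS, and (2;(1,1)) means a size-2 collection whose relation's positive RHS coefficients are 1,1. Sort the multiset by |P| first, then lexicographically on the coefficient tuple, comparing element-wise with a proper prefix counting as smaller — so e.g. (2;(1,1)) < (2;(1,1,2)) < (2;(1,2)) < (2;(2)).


Σ has 9 primitive collections:

  • {3,8}:  v_{3} + v_{8} = 0 ; sig = (2;())
  • {2,4}:  v_{2} + v_{4} = v_{5} + v_{7} ; sig = (2;(1,1))
  • {4,8}:  v_{4} + v_{8} = v_{0} + v_{6} + v_{7} ; sig = (2;(1,1,1))
  • {5,8}:  v_{5} + v_{8} = v_{0} + v_{2} + v_{6} ; sig = (2;(1,1,1))
  • {1,4,5}:  v_{1} + v_{4} + v_{5} = v_{0} + 3·v_{3} + v_{6} ; sig = (3;(1,1,3))
  • {1,5,7}:  v_{1} + v_{5} + v_{7} = 2·v_{3} ; sig = (3;(2))
  • {0,2,3,6}:  v_{0} + v_{2} + v_{3} + v_{6} = v_{5} ; sig = (4;(1))
  • {0,3,6,7}:  v_{0} + v_{3} + v_{6} + v_{7} = v_{4} ; sig = (4;(1))
  • {0,1,2,6,7}:  v_{0} + v_{1} + v_{2} + v_{6} + v_{7} = v_{3} ; sig = (5;(1))

so the primitive-relation signature multiset is
    |P|=2: 4 collections, coeffs (), (1,1), (1,1,1), (1,1,1)
    |P|=3: 2 collections, coeffs (1,1,3), (2)
    |P|=4: 2 collections, coeffs (1), (1)
    |P|=5: 1 collection, coeffs (1)


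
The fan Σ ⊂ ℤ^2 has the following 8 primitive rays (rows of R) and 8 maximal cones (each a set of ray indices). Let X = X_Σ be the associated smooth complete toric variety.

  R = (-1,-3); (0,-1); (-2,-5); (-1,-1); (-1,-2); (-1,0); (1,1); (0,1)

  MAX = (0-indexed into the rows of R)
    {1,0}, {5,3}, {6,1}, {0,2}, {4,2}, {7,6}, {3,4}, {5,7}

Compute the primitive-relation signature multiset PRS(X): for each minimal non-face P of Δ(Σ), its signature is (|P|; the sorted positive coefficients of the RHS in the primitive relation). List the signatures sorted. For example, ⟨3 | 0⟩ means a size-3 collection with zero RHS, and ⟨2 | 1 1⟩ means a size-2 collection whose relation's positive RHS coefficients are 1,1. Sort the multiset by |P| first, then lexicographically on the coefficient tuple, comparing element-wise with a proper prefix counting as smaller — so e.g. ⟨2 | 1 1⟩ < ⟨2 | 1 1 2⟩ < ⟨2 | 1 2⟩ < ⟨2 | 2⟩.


Δ(Σ) — 8 vertices, 20 min non-faces:

  • {1,7}:  v_{1} + v_{7} = 0  ⟹  sig = ⟨2 | 0⟩
  • {3,6}:  v_{3} + v_{6} = 0  ⟹  sig = ⟨2 | 0⟩
  • {0,4}:  v_{0} + v_{4} = v_{2}  ⟹  sig = ⟨2 | 1⟩
  • {0,7}:  v_{0} + v_{7} = v_{4}  ⟹  sig = ⟨2 | 1⟩
  • {1,3}:  v_{1} + v_{3} = v_{4}  ⟹  sig = ⟨2 | 1⟩
  • {1,4}:  v_{1} + v_{4} = v_{0}  ⟹  sig = ⟨2 | 1⟩
  • {1,5}:  v_{1} + v_{5} = v_{3}  ⟹  sig = ⟨2 | 1⟩
  • {3,7}:  v_{3} + v_{7} = v_{5}  ⟹  sig = ⟨2 | 1⟩
  • {4,6}:  v_{4} + v_{6} = v_{1}  ⟹  sig = ⟨2 | 1⟩
  • {4,7}:  v_{4} + v_{7} = v_{3}  ⟹  sig = ⟨2 | 1⟩
  • {5,6}:  v_{5} + v_{6} = v_{7}  ⟹  sig = ⟨2 | 1⟩
  • {0,5}:  v_{0} + v_{5} = v_{3} + v_{4}  ⟹  sig = ⟨2 | 1 1⟩
  • {2,6}:  v_{2} + v_{6} = v_{0} + v_{1}  ⟹  sig = ⟨2 | 1 1⟩
  • {2,5}:  v_{2} + v_{5} = v_{3} + 2·v_{4}  ⟹  sig = ⟨2 | 1 2⟩
  • {0,3}:  v_{0} + v_{3} = 2·v_{4}  ⟹  sig = ⟨2 | 2⟩
  • {0,6}:  v_{0} + v_{6} = 2·v_{1}  ⟹  sig = ⟨2 | 2⟩
  • {1,2}:  v_{1} + v_{2} = 2·v_{0}  ⟹  sig = ⟨2 | 2⟩
  • {2,7}:  v_{2} + v_{7} = 2·v_{4}  ⟹  sig = ⟨2 | 2⟩
  • {4,5}:  v_{4} + v_{5} = 2·v_{3}  ⟹  sig = ⟨2 | 2⟩
  • {2,3}:  v_{2} + v_{3} = 3·v_{4}  ⟹  sig = ⟨2 | 3⟩

Signatures (|P|; sorted positive RHS coefficients), sorted:
    ⟨2 | 0⟩
    ⟨2 | 0⟩
    ⟨2 | 1⟩
    ⟨2 | 1⟩
    ⟨2 | 1⟩
    ⟨2 | 1⟩
    ⟨2 | 1⟩
    ⟨2 | 1⟩
    ⟨2 | 1⟩
    ⟨2 | 1⟩
    ⟨2 | 1⟩
    ⟨2 | 1 1⟩
    ⟨2 | 1 1⟩
    ⟨2 | 1 2⟩
    ⟨2 | 2⟩
    ⟨2 | 2⟩
    ⟨2 | 2⟩
    ⟨2 | 2⟩
    ⟨2 | 2⟩
    ⟨2 | 3⟩


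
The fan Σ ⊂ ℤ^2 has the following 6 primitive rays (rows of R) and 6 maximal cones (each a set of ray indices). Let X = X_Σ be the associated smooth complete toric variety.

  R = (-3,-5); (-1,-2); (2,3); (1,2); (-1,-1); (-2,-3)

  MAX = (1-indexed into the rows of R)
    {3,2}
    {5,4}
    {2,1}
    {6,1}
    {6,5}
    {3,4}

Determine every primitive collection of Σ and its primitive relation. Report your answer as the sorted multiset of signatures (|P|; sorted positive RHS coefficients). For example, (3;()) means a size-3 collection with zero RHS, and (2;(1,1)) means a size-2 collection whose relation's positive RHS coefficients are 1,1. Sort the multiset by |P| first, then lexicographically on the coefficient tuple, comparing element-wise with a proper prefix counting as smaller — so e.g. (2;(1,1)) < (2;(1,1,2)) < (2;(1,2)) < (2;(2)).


9 collections generate NE(X_Σ); each relation:

  P = {2,4}:  v_{2} + v_{4} = 0  ⇒ sig = (2;())
  P = {3,6}:  v_{3} + v_{6} = 0  ⇒ sig = (2;())
  P = {1,3}:  v_{1} + v_{3} = v_{2}  ⇒ sig = (2;(1))
  P = {1,4}:  v_{1} + v_{4} = v_{6}  ⇒ sig = (2;(1))
  P = {2,5}:  v_{2} + v_{5} = v_{6}  ⇒ sig = (2;(1))
  P = {2,6}:  v_{2} + v_{6} = v_{1}  ⇒ sig = (2;(1))
  P = {3,5}:  v_{3} + v_{5} = v_{4}  ⇒ sig = (2;(1))
  P = {4,6}:  v_{4} + v_{6} = v_{5}  ⇒ sig = (2;(1))
  P = {1,5}:  v_{1} + v_{5} = 2·v_{6}  ⇒ sig = (2;(2))

Signatures (|P|; sorted positive RHS coefficients), sorted:
    (2;())
    (2;())
    (2;(1))
    (2;(1))
    (2;(1))
    (2;(1))
    (2;(1))
    (2;(1))
    (2;(2))


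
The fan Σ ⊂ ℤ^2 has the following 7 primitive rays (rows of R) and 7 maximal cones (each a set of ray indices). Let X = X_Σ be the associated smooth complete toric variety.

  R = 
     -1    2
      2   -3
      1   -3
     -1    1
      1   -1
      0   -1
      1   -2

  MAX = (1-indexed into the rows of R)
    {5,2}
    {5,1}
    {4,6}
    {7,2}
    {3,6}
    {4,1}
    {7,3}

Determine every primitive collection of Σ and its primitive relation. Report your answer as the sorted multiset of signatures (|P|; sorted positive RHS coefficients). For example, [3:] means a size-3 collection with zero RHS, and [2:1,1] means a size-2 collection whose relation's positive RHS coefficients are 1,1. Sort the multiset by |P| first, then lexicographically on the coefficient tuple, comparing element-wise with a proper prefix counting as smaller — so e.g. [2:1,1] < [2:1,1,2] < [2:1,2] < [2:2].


Primitive collections (14):

  P = {1,7}:  v_{1} + v_{7} = 0  →  sig = [2:]
  P = {4,5}:  v_{4} + v_{5} = 0  →  sig = [2:]
  P = {1,2}:  v_{1} + v_{2} = v_{5}  →  sig = [2:1]
  P = {1,3}:  v_{1} + v_{3} = v_{6}  →  sig = [2:1]
  P = {1,6}:  v_{1} + v_{6} = v_{4}  →  sig = [2:1]
  P = {2,4}:  v_{2} + v_{4} = v_{7}  →  sig = [2:1]
  P = {4,7}:  v_{4} + v_{7} = v_{6}  →  sig = [2:1]
  P = {5,6}:  v_{5} + v_{6} = v_{7}  →  sig = [2:1]
  P = {5,7}:  v_{5} + v_{7} = v_{2}  →  sig = [2:1]
  P = {6,7}:  v_{6} + v_{7} = v_{3}  →  sig = [2:1]
  P = {2,6}:  v_{2} + v_{6} = 2·v_{7}  →  sig = [2:2]
  P = {3,4}:  v_{3} + v_{4} = 2·v_{6}  →  sig = [2:2]
  P = {3,5}:  v_{3} + v_{5} = 2·v_{7}  →  sig = [2:2]
  P = {2,3}:  v_{2} + v_{3} = 3·v_{7}  →  sig = [2:3]

so the primitive-relation signature multiset is
    [2:]
    [2:]
    [2:1]
    [2:1]
    [2:1]
    [2:1]
    [2:1]
    [2:1]
    [2:1]
    [2:1]
    [2:2]
    [2:2]
    [2:2]
    [2:3]


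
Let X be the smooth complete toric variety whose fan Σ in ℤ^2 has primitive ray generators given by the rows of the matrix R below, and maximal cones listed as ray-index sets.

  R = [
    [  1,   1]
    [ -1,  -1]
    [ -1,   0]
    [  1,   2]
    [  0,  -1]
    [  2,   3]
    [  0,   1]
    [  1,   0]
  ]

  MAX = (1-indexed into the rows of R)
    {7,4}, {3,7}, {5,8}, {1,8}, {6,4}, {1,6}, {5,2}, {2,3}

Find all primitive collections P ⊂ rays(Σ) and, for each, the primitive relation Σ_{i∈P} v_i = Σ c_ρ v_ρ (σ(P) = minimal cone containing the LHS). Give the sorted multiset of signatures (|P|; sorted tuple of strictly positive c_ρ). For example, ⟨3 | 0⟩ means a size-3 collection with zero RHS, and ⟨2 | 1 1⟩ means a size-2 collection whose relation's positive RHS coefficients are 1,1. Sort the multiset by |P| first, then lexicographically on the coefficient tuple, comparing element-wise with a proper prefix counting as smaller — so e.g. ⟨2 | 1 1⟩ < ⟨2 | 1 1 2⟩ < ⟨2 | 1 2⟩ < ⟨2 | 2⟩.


20 collections generate NE(X_Σ); each relation:

  • {1,2}:  v_{1} + v_{2} = 0 ; sig = ⟨2 | 0⟩
  • {3,8}:  v_{3} + v_{8} = 0 ; sig = ⟨2 | 0⟩
  • {5,7}:  v_{5} + v_{7} = 0 ; sig = ⟨2 | 0⟩
  • {1,3}:  v_{1} + v_{3} = v_{7} ; sig = ⟨2 | 1⟩
  • {1,4}:  v_{1} + v_{4} = v_{6} ; sig = ⟨2 | 1⟩
  • {1,5}:  v_{1} + v_{5} = v_{8} ; sig = ⟨2 | 1⟩
  • {1,7}:  v_{1} + v_{7} = v_{4} ; sig = ⟨2 | 1⟩
  • {2,4}:  v_{2} + v_{4} = v_{7} ; sig = ⟨2 | 1⟩
  • {2,6}:  v_{2} + v_{6} = v_{4} ; sig = ⟨2 | 1⟩
  • {2,7}:  v_{2} + v_{7} = v_{3} ; sig = ⟨2 | 1⟩
  • {2,8}:  v_{2} + v_{8} = v_{5} ; sig = ⟨2 | 1⟩
  • {3,5}:  v_{3} + v_{5} = v_{2} ; sig = ⟨2 | 1⟩
  • {4,5}:  v_{4} + v_{5} = v_{1} ; sig = ⟨2 | 1⟩
  • {7,8}:  v_{7} + v_{8} = v_{1} ; sig = ⟨2 | 1⟩
  • {3,6}:  v_{3} + v_{6} = v_{4} + v_{7} ; sig = ⟨2 | 1 1⟩
  • {3,4}:  v_{3} + v_{4} = 2·v_{7} ; sig = ⟨2 | 2⟩
  • {4,8}:  v_{4} + v_{8} = 2·v_{1} ; sig = ⟨2 | 2⟩
  • {5,6}:  v_{5} + v_{6} = 2·v_{1} ; sig = ⟨2 | 2⟩
  • {6,7}:  v_{6} + v_{7} = 2·v_{4} ; sig = ⟨2 | 2⟩
  • {6,8}:  v_{6} + v_{8} = 3·v_{1} ; sig = ⟨2 | 3⟩

Sorted signature multiset PRS(X):
    ⟨2 | 0⟩
    ⟨2 | 0⟩
    ⟨2 | 0⟩
    ⟨2 | 1⟩
    ⟨2 | 1⟩
    ⟨2 | 1⟩
    ⟨2 | 1⟩
    ⟨2 | 1⟩
    ⟨2 | 1⟩
    ⟨2 | 1⟩
    ⟨2 | 1⟩
    ⟨2 | 1⟩
    ⟨2 | 1⟩
    ⟨2 | 1⟩
    ⟨2 | 1 1⟩
    ⟨2 | 2⟩
    ⟨2 | 2⟩
    ⟨2 | 2⟩
    ⟨2 | 2⟩
    ⟨2 | 3⟩


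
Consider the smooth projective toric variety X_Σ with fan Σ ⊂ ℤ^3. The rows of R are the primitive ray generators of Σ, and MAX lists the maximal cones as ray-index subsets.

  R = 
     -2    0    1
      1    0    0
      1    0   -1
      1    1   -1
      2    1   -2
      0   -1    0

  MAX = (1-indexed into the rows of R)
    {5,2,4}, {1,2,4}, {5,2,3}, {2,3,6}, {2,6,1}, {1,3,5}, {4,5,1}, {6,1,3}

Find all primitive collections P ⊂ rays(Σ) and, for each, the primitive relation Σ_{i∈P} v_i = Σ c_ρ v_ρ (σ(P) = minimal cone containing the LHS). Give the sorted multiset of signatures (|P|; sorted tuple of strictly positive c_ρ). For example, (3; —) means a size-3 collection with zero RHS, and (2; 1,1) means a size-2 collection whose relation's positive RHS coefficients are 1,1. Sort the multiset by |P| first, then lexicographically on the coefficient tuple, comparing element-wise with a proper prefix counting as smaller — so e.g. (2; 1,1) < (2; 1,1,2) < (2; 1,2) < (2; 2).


The 5 primitive collections of Σ (r=6, n=3):

  • {3,4}:  v_{3} + v_{4} = v_{5} ; sig = (2; 1)
  • {4,6}:  v_{4} + v_{6} = v_{3} ; sig = (2; 1)
  • {5,6}:  v_{5} + v_{6} = 2·v_{3} ; sig = (2; 2)
  • {1,2,3}:  v_{1} + v_{2} + v_{3} = 0 ; sig = (3; —)
  • {1,2,5}:  v_{1} + v_{2} + v_{5} = v_{4} ; sig = (3; 1)

Signatures (|P|; sorted positive RHS coefficients), sorted:
{ (2; 1) ×2,  (2; 2),  (3; —),  (3; 1) }


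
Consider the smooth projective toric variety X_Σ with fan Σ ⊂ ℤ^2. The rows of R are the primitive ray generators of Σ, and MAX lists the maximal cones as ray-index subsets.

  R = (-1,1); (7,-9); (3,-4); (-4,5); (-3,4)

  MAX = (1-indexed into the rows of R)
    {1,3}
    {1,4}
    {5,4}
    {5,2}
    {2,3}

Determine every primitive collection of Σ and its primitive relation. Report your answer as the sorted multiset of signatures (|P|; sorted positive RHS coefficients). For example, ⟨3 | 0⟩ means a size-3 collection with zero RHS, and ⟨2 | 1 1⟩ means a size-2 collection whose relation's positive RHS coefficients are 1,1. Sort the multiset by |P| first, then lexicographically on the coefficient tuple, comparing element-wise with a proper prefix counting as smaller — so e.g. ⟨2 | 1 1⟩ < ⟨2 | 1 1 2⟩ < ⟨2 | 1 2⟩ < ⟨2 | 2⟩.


5 collections generate NE(X_Σ); each relation:

  P={3,5}:  v_{3} + v_{5} = 0  →  sig = ⟨2 | 0⟩
  P={1,5}:  v_{1} + v_{5} = v_{4}  →  sig = ⟨2 | 1⟩
  P={2,4}:  v_{2} + v_{4} = v_{3}  →  sig = ⟨2 | 1⟩
  P={3,4}:  v_{3} + v_{4} = v_{1}  →  sig = ⟨2 | 1⟩
  P={1,2}:  v_{1} + v_{2} = 2·v_{3}  →  sig = ⟨2 | 2⟩

Sorted signature multiset PRS(X):
    |P|=2: 5 collections, coeffs (), (1), (1), (1), (2)


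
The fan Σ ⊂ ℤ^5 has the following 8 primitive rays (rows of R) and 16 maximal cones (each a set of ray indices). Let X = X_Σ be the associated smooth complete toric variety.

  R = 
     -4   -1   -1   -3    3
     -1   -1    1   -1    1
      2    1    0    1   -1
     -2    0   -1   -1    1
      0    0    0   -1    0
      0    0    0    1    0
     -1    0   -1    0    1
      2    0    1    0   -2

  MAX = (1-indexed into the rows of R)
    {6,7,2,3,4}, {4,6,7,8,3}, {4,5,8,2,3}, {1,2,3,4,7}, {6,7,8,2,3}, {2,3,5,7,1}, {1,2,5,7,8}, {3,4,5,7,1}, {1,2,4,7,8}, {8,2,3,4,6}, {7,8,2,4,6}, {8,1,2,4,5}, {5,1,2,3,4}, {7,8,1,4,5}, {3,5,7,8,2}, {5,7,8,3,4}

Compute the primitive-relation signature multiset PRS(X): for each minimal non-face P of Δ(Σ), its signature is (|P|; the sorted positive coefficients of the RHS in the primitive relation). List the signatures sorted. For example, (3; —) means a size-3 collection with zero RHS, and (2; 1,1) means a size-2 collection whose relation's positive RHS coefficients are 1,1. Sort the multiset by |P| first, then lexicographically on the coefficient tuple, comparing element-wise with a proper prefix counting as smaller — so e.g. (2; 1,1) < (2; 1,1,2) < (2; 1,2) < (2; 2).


Primitive collections (5):

  P = {5,6}:  v_{5} + v_{6} = 0  ⟹  sig = (2; —)
  P = {1,6}:  v_{1} + v_{6} = v_{2} + v_{4} + v_{7}  ⟹  sig = (2; 1,1,1)
  P = {1,3,8}:  v_{1} + v_{3} + v_{8} = 2·v_{5}  ⟹  sig = (3; 2)
  P = {2,4,5,7}:  v_{2} + v_{4} + v_{5} + v_{7} = v_{1}  ⟹  sig = (4; 1)
  P = {2,3,4,7,8}:  v_{2} + v_{3} + v_{4} + v_{7} + v_{8} = v_{5}  ⟹  sig = (5; 1)

Sorted signature multiset PRS(X):
[(2; —), (2; 1,1,1), (3; 2), (4; 1), (5; 1)]


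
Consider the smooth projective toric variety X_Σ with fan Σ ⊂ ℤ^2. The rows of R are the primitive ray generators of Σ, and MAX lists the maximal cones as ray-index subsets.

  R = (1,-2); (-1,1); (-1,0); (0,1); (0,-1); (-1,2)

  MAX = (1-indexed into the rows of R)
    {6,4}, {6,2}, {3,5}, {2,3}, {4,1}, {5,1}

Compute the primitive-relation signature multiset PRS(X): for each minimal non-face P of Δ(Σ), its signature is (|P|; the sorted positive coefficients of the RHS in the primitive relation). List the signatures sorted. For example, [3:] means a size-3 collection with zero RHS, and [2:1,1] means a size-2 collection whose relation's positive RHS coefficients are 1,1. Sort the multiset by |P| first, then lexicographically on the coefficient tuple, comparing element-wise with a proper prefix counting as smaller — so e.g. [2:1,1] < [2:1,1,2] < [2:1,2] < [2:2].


|primitive collections| = 9. Relations:

  P={1,6}:  v_{1} + v_{6} = 0  ⟹  sig = [2:]
  P={4,5}:  v_{4} + v_{5} = 0  ⟹  sig = [2:]
  P={1,2}:  v_{1} + v_{2} = v_{5}  ⟹  sig = [2:1]
  P={2,4}:  v_{2} + v_{4} = v_{6}  ⟹  sig = [2:1]
  P={2,5}:  v_{2} + v_{5} = v_{3}  ⟹  sig = [2:1]
  P={3,4}:  v_{3} + v_{4} = v_{2}  ⟹  sig = [2:1]
  P={5,6}:  v_{5} + v_{6} = v_{2}  ⟹  sig = [2:1]
  P={1,3}:  v_{1} + v_{3} = 2·v_{5}  ⟹  sig = [2:2]
  P={3,6}:  v_{3} + v_{6} = 2·v_{2}  ⟹  sig = [2:2]

Hence PRS(X_Σ) =
    [2:]
    [2:]
    [2:1]
    [2:1]
    [2:1]
    [2:1]
    [2:1]
    [2:2]
    [2:2]


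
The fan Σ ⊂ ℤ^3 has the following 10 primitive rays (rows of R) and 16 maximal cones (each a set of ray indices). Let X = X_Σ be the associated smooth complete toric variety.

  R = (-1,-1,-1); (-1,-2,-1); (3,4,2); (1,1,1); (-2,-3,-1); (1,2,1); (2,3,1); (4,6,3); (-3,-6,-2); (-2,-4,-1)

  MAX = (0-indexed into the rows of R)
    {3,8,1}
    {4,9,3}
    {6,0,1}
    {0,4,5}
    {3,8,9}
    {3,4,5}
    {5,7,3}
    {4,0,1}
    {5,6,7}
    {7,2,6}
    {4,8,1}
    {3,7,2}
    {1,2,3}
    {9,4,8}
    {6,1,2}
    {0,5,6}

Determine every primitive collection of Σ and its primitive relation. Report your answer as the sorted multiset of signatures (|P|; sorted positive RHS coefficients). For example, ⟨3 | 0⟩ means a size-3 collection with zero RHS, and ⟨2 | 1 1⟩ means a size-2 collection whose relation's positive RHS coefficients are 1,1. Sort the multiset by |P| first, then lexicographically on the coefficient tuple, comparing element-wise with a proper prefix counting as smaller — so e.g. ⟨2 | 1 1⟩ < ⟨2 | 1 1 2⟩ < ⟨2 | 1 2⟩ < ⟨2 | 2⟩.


Σ has 23 primitive collections:

  • {0,3}:  v_{0} + v_{3} = 0  →  sig = ⟨2 | 0⟩
  • {1,5}:  v_{1} + v_{5} = 0  →  sig = ⟨2 | 0⟩
  • {4,6}:  v_{4} + v_{6} = 0  →  sig = ⟨2 | 0⟩
  • {0,2}:  v_{0} + v_{2} = v_{6}  →  sig = ⟨2 | 1⟩
  • {1,7}:  v_{1} + v_{7} = v_{2}  →  sig = ⟨2 | 1⟩
  • {1,9}:  v_{1} + v_{9} = v_{8}  →  sig = ⟨2 | 1⟩
  • {2,4}:  v_{2} + v_{4} = v_{3}  →  sig = ⟨2 | 1⟩
  • {2,5}:  v_{2} + v_{5} = v_{7}  →  sig = ⟨2 | 1⟩
  • {3,6}:  v_{3} + v_{6} = v_{2}  →  sig = ⟨2 | 1⟩
  • {5,8}:  v_{5} + v_{8} = v_{9}  →  sig = ⟨2 | 1⟩
  • {0,7}:  v_{0} + v_{7} = v_{5} + v_{6}  →  sig = ⟨2 | 1 1⟩
  • {0,9}:  v_{0} + v_{9} = v_{1} + v_{4}  →  sig = ⟨2 | 1 1⟩
  • {4,7}:  v_{4} + v_{7} = v_{3} + v_{5}  →  sig = ⟨2 | 1 1⟩
  • {5,9}:  v_{5} + v_{9} = v_{3} + v_{4}  →  sig = ⟨2 | 1 1⟩
  • {6,9}:  v_{6} + v_{9} = v_{1} + v_{3}  →  sig = ⟨2 | 1 1⟩
  • {0,8}:  v_{0} + v_{8} = 2·v_{1} + v_{4}  →  sig = ⟨2 | 1 2⟩
  • {2,9}:  v_{2} + v_{9} = v_{1} + 2·v_{3}  →  sig = ⟨2 | 1 2⟩
  • {6,8}:  v_{6} + v_{8} = 2·v_{1} + v_{3}  →  sig = ⟨2 | 1 2⟩
  • {7,8}:  v_{7} + v_{8} = v_{1} + 2·v_{3}  →  sig = ⟨2 | 1 2⟩
  • {7,9}:  v_{7} + v_{9} = 2·v_{3}  →  sig = ⟨2 | 2⟩
  • {2,8}:  v_{2} + v_{8} = 2·v_{1} + 2·v_{3}  →  sig = ⟨2 | 2 2⟩
  • {1,3,4}:  v_{1} + v_{3} + v_{4} = v_{9}  →  sig = ⟨3 | 1⟩
  • {3,4,8}:  v_{3} + v_{4} + v_{8} = 2·v_{9}  →  sig = ⟨3 | 2⟩

so the primitive-relation signature multiset is
    ⟨2 | 0⟩
    ⟨2 | 0⟩
    ⟨2 | 0⟩
    ⟨2 | 1⟩
    ⟨2 | 1⟩
    ⟨2 | 1⟩
    ⟨2 | 1⟩
    ⟨2 | 1⟩
    ⟨2 | 1⟩
    ⟨2 | 1⟩
    ⟨2 | 1 1⟩
    ⟨2 | 1 1⟩
    ⟨2 | 1 1⟩
    ⟨2 | 1 1⟩
    ⟨2 | 1 1⟩
    ⟨2 | 1 2⟩
    ⟨2 | 1 2⟩
    ⟨2 | 1 2⟩
    ⟨2 | 1 2⟩
    ⟨2 | 2⟩
    ⟨2 | 2 2⟩
    ⟨3 | 1⟩
    ⟨3 | 2⟩


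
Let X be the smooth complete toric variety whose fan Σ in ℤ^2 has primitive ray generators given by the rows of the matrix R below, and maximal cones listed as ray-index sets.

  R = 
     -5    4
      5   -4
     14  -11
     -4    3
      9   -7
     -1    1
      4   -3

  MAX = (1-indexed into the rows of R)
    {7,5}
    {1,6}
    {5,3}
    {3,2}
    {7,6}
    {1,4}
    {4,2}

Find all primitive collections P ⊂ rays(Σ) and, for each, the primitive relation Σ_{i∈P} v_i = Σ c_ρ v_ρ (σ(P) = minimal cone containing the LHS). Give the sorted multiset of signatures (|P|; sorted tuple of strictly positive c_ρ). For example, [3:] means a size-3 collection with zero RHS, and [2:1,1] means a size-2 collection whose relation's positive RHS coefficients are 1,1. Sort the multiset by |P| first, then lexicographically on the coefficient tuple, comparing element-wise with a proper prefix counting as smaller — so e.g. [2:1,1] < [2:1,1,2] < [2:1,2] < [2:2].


Minimal non-faces — 14 found among 7 rays, 7 max cones:

  P={1,2}:  v_{1} + v_{2} = 0  ⟹  sig = [2:]
  P={4,7}:  v_{4} + v_{7} = 0  ⟹  sig = [2:]
  P={1,3}:  v_{1} + v_{3} = v_{5}  ⟹  sig = [2:1]
  P={1,5}:  v_{1} + v_{5} = v_{7}  ⟹  sig = [2:1]
  P={1,7}:  v_{1} + v_{7} = v_{6}  ⟹  sig = [2:1]
  P={2,5}:  v_{2} + v_{5} = v_{3}  ⟹  sig = [2:1]
  P={2,6}:  v_{2} + v_{6} = v_{7}  ⟹  sig = [2:1]
  P={2,7}:  v_{2} + v_{7} = v_{5}  ⟹  sig = [2:1]
  P={4,5}:  v_{4} + v_{5} = v_{2}  ⟹  sig = [2:1]
  P={4,6}:  v_{4} + v_{6} = v_{1}  ⟹  sig = [2:1]
  P={3,6}:  v_{3} + v_{6} = v_{5} + v_{7}  ⟹  sig = [2:1,1]
  P={3,4}:  v_{3} + v_{4} = 2·v_{2}  ⟹  sig = [2:2]
  P={3,7}:  v_{3} + v_{7} = 2·v_{5}  ⟹  sig = [2:2]
  P={5,6}:  v_{5} + v_{6} = 2·v_{7}  ⟹  sig = [2:2]

Hence PRS(X_Σ) =
[[2:], [2:], [2:1], [2:1], [2:1], [2:1], [2:1], [2:1], [2:1], [2:1], [2:1,1], [2:2], [2:2], [2:2]]


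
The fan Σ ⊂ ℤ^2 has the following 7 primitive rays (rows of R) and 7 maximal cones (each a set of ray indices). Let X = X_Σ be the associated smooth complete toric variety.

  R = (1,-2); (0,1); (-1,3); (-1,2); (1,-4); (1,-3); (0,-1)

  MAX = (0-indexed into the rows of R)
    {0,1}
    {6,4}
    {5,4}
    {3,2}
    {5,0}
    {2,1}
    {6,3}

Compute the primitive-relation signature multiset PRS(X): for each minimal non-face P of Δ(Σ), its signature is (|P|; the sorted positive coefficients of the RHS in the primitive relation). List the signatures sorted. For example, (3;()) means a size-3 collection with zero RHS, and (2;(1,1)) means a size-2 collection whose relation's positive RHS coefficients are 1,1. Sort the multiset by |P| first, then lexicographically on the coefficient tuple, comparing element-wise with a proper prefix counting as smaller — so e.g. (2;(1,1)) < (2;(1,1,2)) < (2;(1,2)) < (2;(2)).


14 minimal non-faces of Δ(Σ) (on 7 rays):

  • {0,3}:  v_{0} + v_{3} = 0  ⟹  sig = (2;())
  • {1,6}:  v_{1} + v_{6} = 0  ⟹  sig = (2;())
  • {2,5}:  v_{2} + v_{5} = 0  ⟹  sig = (2;())
  • {0,2}:  v_{0} + v_{2} = v_{1}  ⟹  sig = (2;(1))
  • {0,6}:  v_{0} + v_{6} = v_{5}  ⟹  sig = (2;(1))
  • {1,3}:  v_{1} + v_{3} = v_{2}  ⟹  sig = (2;(1))
  • {1,4}:  v_{1} + v_{4} = v_{5}  ⟹  sig = (2;(1))
  • {1,5}:  v_{1} + v_{5} = v_{0}  ⟹  sig = (2;(1))
  • {2,4}:  v_{2} + v_{4} = v_{6}  ⟹  sig = (2;(1))
  • {2,6}:  v_{2} + v_{6} = v_{3}  ⟹  sig = (2;(1))
  • {3,5}:  v_{3} + v_{5} = v_{6}  ⟹  sig = (2;(1))
  • {5,6}:  v_{5} + v_{6} = v_{4}  ⟹  sig = (2;(1))
  • {0,4}:  v_{0} + v_{4} = 2·v_{5}  ⟹  sig = (2;(2))
  • {3,4}:  v_{3} + v_{4} = 2·v_{6}  ⟹  sig = (2;(2))

Signatures (|P|; sorted positive RHS coefficients), sorted:
[(2;()), (2;()), (2;()), (2;(1)), (2;(1)), (2;(1)), (2;(1)), (2;(1)), (2;(1)), (2;(1)), (2;(1)), (2;(1)), (2;(2)), (2;(2))]


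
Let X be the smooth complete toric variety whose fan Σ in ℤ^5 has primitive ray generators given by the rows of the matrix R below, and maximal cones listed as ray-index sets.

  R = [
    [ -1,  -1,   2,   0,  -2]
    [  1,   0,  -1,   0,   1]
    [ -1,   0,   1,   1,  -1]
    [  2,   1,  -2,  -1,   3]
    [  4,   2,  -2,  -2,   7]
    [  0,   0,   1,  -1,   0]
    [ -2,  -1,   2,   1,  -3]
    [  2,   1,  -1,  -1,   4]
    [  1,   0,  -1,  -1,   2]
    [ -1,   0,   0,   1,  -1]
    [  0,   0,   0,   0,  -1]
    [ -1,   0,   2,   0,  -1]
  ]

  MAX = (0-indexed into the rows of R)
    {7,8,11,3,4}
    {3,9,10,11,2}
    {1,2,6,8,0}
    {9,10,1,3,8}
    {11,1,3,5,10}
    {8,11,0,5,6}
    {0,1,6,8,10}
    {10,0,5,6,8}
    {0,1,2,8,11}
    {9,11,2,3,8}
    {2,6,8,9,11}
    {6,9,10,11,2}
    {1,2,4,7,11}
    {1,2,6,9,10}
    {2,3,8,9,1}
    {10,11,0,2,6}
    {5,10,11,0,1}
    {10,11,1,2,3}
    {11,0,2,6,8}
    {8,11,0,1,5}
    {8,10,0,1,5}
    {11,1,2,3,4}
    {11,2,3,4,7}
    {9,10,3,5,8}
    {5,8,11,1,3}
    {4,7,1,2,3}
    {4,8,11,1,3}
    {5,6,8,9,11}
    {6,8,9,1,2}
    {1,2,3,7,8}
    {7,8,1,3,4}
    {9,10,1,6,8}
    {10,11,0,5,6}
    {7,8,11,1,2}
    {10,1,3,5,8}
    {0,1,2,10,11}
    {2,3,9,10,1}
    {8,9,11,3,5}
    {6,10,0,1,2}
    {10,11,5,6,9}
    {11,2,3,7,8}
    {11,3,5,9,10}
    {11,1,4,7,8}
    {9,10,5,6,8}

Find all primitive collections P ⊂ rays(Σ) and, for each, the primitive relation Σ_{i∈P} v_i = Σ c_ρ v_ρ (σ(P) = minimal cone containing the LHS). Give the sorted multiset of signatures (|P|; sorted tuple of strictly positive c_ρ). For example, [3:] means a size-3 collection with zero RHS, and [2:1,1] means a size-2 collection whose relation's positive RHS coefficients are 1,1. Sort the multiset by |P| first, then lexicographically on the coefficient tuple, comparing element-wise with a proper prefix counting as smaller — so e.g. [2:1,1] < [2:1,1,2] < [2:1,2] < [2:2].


The 23 primitive collections of Σ (r=12, n=5):

  {3,6}:  v_{3} + v_{6} = 0  ⇒ sig = [2:]
  {0,9}:  v_{0} + v_{9} = v_{6}  ⇒ sig = [2:1]
  {2,5}:  v_{2} + v_{5} = v_{11}  ⇒ sig = [2:1]
  {0,3}:  v_{0} + v_{3} = v_{1} + v_{5}  ⇒ sig = [2:1,1]
  {4,6}:  v_{4} + v_{6} = v_{1} + v_{7} + v_{11}  ⇒ sig = [2:1,1,1]
  {4,9}:  v_{4} + v_{9} = v_{2} + v_{3} + v_{7}  ⇒ sig = [2:1,1,1]
  {7,10}:  v_{7} + v_{10} = v_{1} + v_{3} + v_{11}  ⇒ sig = [2:1,1,1]
  {6,7}:  v_{6} + v_{7} = v_{1} + v_{2} + v_{8} + v_{11}  ⇒ sig = [2:1,1,1,1]
  {5,7}:  v_{5} + v_{7} = v_{1} + v_{3} + v_{8} + 2·v_{11}  ⇒ sig = [2:1,1,1,2]
  {7,9}:  v_{7} + v_{9} = 2·v_{2} + v_{3} + v_{8}  ⇒ sig = [2:1,1,2]
  {0,4}:  v_{0} + v_{4} = 3·v_{1} + v_{3} + v_{8} + 3·v_{11}  ⇒ sig = [2:1,1,3,3]
  {0,7}:  v_{0} + v_{7} = 2·v_{1} + v_{8} + 2·v_{11}  ⇒ sig = [2:1,2,2]
  {4,5}:  v_{4} + v_{5} = 2·v_{1} + 2·v_{3} + v_{8} + 3·v_{11}  ⇒ sig = [2:1,2,2,3]
  {4,10}:  v_{4} + v_{10} = 2·v_{1} + 2·v_{3} + 2·v_{11}  ⇒ sig = [2:2,2,2]
  {1,5,9}:  v_{1} + v_{5} + v_{9} = 0  ⇒ sig = [3:]
  {2,8,10}:  v_{2} + v_{8} + v_{10} = 0  ⇒ sig = [3:]
  {1,5,6}:  v_{1} + v_{5} + v_{6} = v_{0}  ⇒ sig = [3:1]
  {1,9,11}:  v_{1} + v_{9} + v_{11} = v_{2}  ⇒ sig = [3:1]
  {8,10,11}:  v_{8} + v_{10} + v_{11} = v_{5}  ⇒ sig = [3:1]
  {1,6,11}:  v_{1} + v_{6} + v_{11} = v_{0} + v_{2}  ⇒ sig = [3:1,1]
  {2,4,8}:  v_{2} + v_{4} + v_{8} = 2·v_{7}  ⇒ sig = [3:2]
  {1,3,7,11}:  v_{1} + v_{3} + v_{7} + v_{11} = v_{4}  ⇒ sig = [4:1]
  {1,2,3,8,11}:  v_{1} + v_{2} + v_{3} + v_{8} + v_{11} = v_{7}  ⇒ sig = [5:1]

so the primitive-relation signature multiset is
    [2:]
    [2:1]
    [2:1]
    [2:1,1]
    [2:1,1,1]
    [2:1,1,1]
    [2:1,1,1]
    [2:1,1,1,1]
    [2:1,1,1,2]
    [2:1,1,2]
    [2:1,1,3,3]
    [2:1,2,2]
    [2:1,2,2,3]
    [2:2,2,2]
    [3:]
    [3:]
    [3:1]
    [3:1]
    [3:1]
    [3:1,1]
    [3:2]
    [4:1]
    [5:1]
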